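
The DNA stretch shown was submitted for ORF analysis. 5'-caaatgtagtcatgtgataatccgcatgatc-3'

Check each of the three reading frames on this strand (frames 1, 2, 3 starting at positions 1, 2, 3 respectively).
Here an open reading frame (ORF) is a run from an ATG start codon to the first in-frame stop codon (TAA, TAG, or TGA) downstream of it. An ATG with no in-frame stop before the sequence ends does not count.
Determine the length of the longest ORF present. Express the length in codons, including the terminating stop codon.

Frame 1: CAA ATG TAG TCA TGT GAT AAT CCG CAT GAT — ATG at 4, stop TAG at 7 → 6 nt.
Frame 2: AAA TGT AGT CAT GTG ATA ATC CGC ATG ATC — no ATG→stop ORF.
Frame 3: AAT GTA GTC ATG TGA TAA TCC GCA TGA — ATG at 12, stop TGA at 15 → 6 nt.
Longest: frame 1, positions 4–9, 6 nt = 2 codons = 1 aa. → 2 codons.

2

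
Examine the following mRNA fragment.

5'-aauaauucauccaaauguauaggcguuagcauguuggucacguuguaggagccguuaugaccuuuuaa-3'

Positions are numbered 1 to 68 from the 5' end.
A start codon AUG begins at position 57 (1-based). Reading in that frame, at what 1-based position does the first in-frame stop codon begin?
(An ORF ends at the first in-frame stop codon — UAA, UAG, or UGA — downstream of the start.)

Codons from position 57: AUG (57–59), ACC (60–62), UUU (63–65), UAA (66–68).
UAA is a stop codon; it begins at position 66.

66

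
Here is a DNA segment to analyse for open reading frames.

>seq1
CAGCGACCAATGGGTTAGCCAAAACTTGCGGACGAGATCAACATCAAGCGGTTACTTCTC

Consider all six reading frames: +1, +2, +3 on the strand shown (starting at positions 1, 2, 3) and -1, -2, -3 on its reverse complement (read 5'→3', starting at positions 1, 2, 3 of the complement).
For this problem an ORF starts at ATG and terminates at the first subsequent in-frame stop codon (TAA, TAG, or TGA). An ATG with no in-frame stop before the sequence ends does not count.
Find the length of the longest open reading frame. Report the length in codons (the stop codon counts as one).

Reverse complement (5'→3'): GAGAAGTAACCGCTTGATGTTGATCTCGTCCGCAAGTTTTGGCTAACCCATTGGTCGCTG
Frame +1: CAG CGA CCA ATG GGT TAG CCA AAA CTT GCG GAC GAG ATC AAC ATC AAG CGG TTA CTT CTC — ATG at 10, stop TAG at 16 → 9 nt.
Frame +2: AGC GAC CAA TGG GTT AGC CAA AAC TTG CGG ACG AGA TCA ACA TCA AGC GGT TAC TTC — no ATG→stop ORF.
Frame +3: GCG ACC AAT GGG TTA GCC AAA ACT TGC GGA CGA GAT CAA CAT CAA GCG GTT ACT TCT — no ATG→stop ORF.
Frame -1: GAG AAG TAA CCG CTT GAT GTT GAT CTC GTC CGC AAG TTT TGG CTA ACC CAT TGG TCG CTG — no ATG→stop ORF.
Frame -2: AGA AGT AAC CGC TTG ATG TTG ATC TCG TCC GCA AGT TTT GGC TAA CCC ATT GGT CGC — ATG at 17, stop TAA at 44 → 30 nt.
Frame -3: GAA GTA ACC GCT TGA TGT TGA TCT CGT CCG CAA GTT TTG GCT AAC CCA TTG GTC GCT — no ATG→stop ORF.
Longest: frame -2, positions 17–46, 30 nt = 10 codons = 9 aa. → 10 codons.

10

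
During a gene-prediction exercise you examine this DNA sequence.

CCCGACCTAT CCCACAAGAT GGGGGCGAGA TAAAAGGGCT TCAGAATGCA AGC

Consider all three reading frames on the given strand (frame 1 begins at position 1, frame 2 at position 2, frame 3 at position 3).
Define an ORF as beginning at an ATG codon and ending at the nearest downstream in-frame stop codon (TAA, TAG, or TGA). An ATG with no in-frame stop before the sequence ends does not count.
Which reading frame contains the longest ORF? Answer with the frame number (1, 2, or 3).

Frame 1: CCC GAC CTA TCC CAC AAG ATG GGG GCG AGA TAA AAG GGC TTC AGA ATG CAA — ATG at 19, stop TAA at 31 → 15 nt.
Frame 2: CCG ACC TAT CCC ACA AGA TGG GGG CGA GAT AAA AGG GCT TCA GAA TGC AAG — no ATG→stop ORF.
Frame 3: CGA CCT ATC CCA CAA GAT GGG GGC GAG ATA AAA GGG CTT CAG AAT GCA AGC — no ATG→stop ORF.
Longest ORF is 15 nt in frame 1 (positions 19–33).

1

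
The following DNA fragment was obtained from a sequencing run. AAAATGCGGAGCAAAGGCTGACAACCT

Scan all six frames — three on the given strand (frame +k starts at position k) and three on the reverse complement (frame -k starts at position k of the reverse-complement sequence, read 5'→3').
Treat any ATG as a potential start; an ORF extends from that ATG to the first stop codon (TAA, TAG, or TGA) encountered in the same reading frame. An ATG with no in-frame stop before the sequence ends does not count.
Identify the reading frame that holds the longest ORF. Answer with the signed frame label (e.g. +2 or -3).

+1

Reverse complement (5'→3'): AGGTTGTCAGCCTTTGCTCCGCATTTT
Frame +1: AAA ATG CGG AGC AAA GGC TGA CAA CCT — ATG at 4, stop TGA at 19 → 18 nt.
Frame +2: AAA TGC GGA GCA AAG GCT GAC AAC — no ATG→stop ORF.
Frame +3: AAT GCG GAG CAA AGG CTG ACA ACC — no ATG→stop ORF.
Frame -1: AGG TTG TCA GCC TTT GCT CCG CAT TTT — no ATG→stop ORF.
Frame -2: GGT TGT CAG CCT TTG CTC CGC ATT — no ATG→stop ORF.
Frame -3: GTT GTC AGC CTT TGC TCC GCA TTT — no ATG→stop ORF.
Longest ORF is 18 nt in frame +1 (positions 4–21).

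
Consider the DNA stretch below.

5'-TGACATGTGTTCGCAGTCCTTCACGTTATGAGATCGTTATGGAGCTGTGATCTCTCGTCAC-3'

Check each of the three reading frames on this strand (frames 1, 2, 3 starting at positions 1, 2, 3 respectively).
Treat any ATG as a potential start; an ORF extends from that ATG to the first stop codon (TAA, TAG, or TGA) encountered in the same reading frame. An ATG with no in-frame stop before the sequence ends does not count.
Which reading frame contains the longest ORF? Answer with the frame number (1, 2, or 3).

2

Frame 1: TGA CAT GTG TTC GCA GTC CTT CAC GTT ATG AGA TCG TTA TGG AGC TGT GAT CTC TCG TCA — no ATG→stop ORF.
Frame 2: GAC ATG TGT TCG CAG TCC TTC ACG TTA TGA GAT CGT TAT GGA GCT GTG ATC TCT CGT CAC — ATG at 5, stop TGA at 29 → 27 nt.
Frame 3: ACA TGT GTT CGC AGT CCT TCA CGT TAT GAG ATC GTT ATG GAG CTG TGA TCT CTC GTC — ATG at 39, stop TGA at 48 → 12 nt.
Longest ORF is 27 nt in frame 2 (positions 5–31).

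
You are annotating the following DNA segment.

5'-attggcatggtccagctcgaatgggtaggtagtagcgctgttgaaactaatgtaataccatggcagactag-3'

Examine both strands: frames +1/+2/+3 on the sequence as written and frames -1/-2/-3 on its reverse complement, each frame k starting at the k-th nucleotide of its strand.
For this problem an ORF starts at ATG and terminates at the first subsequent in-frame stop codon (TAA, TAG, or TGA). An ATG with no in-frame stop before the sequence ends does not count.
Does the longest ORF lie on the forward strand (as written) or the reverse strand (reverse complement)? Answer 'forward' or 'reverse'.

Reverse complement (5'→3'): CTAGTCTGCCATGGTATTACATTAGTTTCAACAGCGCTACTACCTACCCATTCGAGCTGGACCATGCCAAT
Frame +1: ATT GGC ATG GTC CAG CTC GAA TGG GTA GGT AGT AGC GCT GTT GAA ACT AAT GTA ATA CCA TGG CAG ACT — no ATG→stop ORF.
Frame +2: TTG GCA TGG TCC AGC TCG AAT GGG TAG GTA GTA GCG CTG TTG AAA CTA ATG TAA TAC CAT GGC AGA CTA — ATG at 50, stop TAA at 53 → 6 nt.
Frame +3: TGG CAT GGT CCA GCT CGA ATG GGT AGG TAG TAG CGC TGT TGA AAC TAA TGT AAT ACC ATG GCA GAC TAG — ATG at 21, stop TAG at 30 → 12 nt; ATG at 60, stop TAG at 69 → 12 nt.
Frame -1: CTA GTC TGC CAT GGT ATT ACA TTA GTT TCA ACA GCG CTA CTA CCT ACC CAT TCG AGC TGG ACC ATG CCA — no ATG→stop ORF.
Frame -2: TAG TCT GCC ATG GTA TTA CAT TAG TTT CAA CAG CGC TAC TAC CTA CCC ATT CGA GCT GGA CCA TGC CAA — ATG at 11, stop TAG at 23 → 15 nt.
Frame -3: AGT CTG CCA TGG TAT TAC ATT AGT TTC AAC AGC GCT ACT ACC TAC CCA TTC GAG CTG GAC CAT GCC AAT — no ATG→stop ORF.
Forward-strand max 12 nt; reverse-strand max 15 nt. The reverse strand has the longer ORF.

reverse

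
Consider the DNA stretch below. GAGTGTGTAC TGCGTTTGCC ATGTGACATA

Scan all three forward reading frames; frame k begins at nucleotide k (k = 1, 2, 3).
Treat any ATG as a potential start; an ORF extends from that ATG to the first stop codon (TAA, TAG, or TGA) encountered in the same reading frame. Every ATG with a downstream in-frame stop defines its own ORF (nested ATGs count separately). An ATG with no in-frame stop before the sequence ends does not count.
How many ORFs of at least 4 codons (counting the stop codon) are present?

Frame 1: GAG TGT GTA CTG CGT TTG CCA TGT GAC ATA — no ATG→stop ORF.
Frame 2: AGT GTG TAC TGC GTT TGC CAT GTG ACA — no ATG→stop ORF.
Frame 3: GTG TGT ACT GCG TTT GCC ATG TGA CAT — ATG at 21, stop TGA at 24 → 6 nt.
No ORF reaches 4 codons. Count = 0.

0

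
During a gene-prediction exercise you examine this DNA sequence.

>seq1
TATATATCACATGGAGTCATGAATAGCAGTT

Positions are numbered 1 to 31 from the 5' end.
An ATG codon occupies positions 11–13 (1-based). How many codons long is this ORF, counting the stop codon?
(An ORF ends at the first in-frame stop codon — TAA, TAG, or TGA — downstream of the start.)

4

Codons from position 11: ATG (11–13), GAG (14–16), TCA (17–19), TGA (20–22).
TGA is the first in-frame stop; that's 4 codons including the stop.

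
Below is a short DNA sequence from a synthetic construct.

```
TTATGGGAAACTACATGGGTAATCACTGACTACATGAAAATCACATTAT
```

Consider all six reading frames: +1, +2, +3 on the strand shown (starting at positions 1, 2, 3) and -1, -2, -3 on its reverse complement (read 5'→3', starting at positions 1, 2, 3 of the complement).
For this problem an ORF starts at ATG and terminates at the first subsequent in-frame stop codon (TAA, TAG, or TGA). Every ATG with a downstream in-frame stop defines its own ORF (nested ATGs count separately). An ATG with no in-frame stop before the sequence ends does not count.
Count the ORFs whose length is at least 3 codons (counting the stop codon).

Reverse complement (5'→3'): ATAATGTGATTTTCATGTAGTCAGTGATTACCCATGTAGTTTCCCATAA
Frame +1: TTA TGG GAA ACT ACA TGG GTA ATC ACT GAC TAC ATG AAA ATC ACA TTA — no ATG→stop ORF.
Frame +2: TAT GGG AAA CTA CAT GGG TAA TCA CTG ACT ACA TGA AAA TCA CAT TAT — no ATG→stop ORF.
Frame +3: ATG GGA AAC TAC ATG GGT AAT CAC TGA CTA CAT GAA AAT CAC ATT — ATG at 3, stop TGA at 27 → 27 nt; ATG at 15, stop TGA at 27 → 15 nt.
Frame -1: ATA ATG TGA TTT TCA TGT AGT CAG TGA TTA CCC ATG TAG TTT CCC ATA — ATG at 4, stop TGA at 7 → 6 nt; ATG at 34, stop TAG at 37 → 6 nt.
Frame -2: TAA TGT GAT TTT CAT GTA GTC AGT GAT TAC CCA TGT AGT TTC CCA TAA — no ATG→stop ORF.
Frame -3: AAT GTG ATT TTC ATG TAG TCA GTG ATT ACC CAT GTA GTT TCC CAT — ATG at 15, stop TAG at 18 → 6 nt.
ORFs ≥ 3 codons: frame +3 3–29 (9 codons), frame +3 15–29 (5 codons). Count = 2.

2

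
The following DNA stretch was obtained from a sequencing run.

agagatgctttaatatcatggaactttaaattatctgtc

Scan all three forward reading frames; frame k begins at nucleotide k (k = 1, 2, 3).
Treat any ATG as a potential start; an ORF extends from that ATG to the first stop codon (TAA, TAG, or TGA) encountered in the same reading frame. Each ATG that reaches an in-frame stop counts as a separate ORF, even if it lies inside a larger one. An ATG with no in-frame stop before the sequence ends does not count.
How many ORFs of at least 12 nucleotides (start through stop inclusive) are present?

Frame 1: AGA GAT GCT TTA ATA TCA TGG AAC TTT AAA TTA TCT GTC — no ATG→stop ORF.
Frame 2: GAG ATG CTT TAA TAT CAT GGA ACT TTA AAT TAT CTG — ATG at 5, stop TAA at 11 → 9 nt.
Frame 3: AGA TGC TTT AAT ATC ATG GAA CTT TAA ATT ATC TGT — ATG at 18, stop TAA at 27 → 12 nt.
ORFs ≥ 12 nucleotides: frame 3 18–29 (12 nucleotides). Count = 1.

1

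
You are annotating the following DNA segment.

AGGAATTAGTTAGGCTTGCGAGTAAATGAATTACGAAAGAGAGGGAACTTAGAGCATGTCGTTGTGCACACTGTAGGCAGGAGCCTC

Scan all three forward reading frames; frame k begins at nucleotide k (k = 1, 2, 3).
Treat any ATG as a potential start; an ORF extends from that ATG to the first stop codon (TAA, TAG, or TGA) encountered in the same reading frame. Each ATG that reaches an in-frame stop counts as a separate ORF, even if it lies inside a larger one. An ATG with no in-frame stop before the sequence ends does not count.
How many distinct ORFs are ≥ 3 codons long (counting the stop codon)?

2

Frame 1: AGG AAT TAG TTA GGC TTG CGA GTA AAT GAA TTA CGA AAG AGA GGG AAC TTA GAG CAT GTC GTT GTG CAC ACT GTA GGC AGG AGC CTC — no ATG→stop ORF.
Frame 2: GGA ATT AGT TAG GCT TGC GAG TAA ATG AAT TAC GAA AGA GAG GGA ACT TAG AGC ATG TCG TTG TGC ACA CTG TAG GCA GGA GCC — ATG at 26, stop TAG at 50 → 27 nt; ATG at 56, stop TAG at 74 → 21 nt.
Frame 3: GAA TTA GTT AGG CTT GCG AGT AAA TGA ATT ACG AAA GAG AGG GAA CTT AGA GCA TGT CGT TGT GCA CAC TGT AGG CAG GAG CCT — no ATG→stop ORF.
ORFs ≥ 3 codons: frame 2 26–52 (9 codons), frame 2 56–76 (7 codons). Count = 2.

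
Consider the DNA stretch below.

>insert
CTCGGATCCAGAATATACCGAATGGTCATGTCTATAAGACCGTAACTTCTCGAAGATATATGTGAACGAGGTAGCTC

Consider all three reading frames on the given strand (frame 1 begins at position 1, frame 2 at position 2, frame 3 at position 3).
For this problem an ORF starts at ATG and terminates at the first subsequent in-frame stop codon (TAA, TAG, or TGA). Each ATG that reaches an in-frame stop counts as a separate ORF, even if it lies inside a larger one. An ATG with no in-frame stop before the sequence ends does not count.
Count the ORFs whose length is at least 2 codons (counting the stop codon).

3

Frame 1: CTC GGA TCC AGA ATA TAC CGA ATG GTC ATG TCT ATA AGA CCG TAA CTT CTC GAA GAT ATA TGT GAA CGA GGT AGC — ATG at 22, stop TAA at 43 → 24 nt; ATG at 28, stop TAA at 43 → 18 nt.
Frame 2: TCG GAT CCA GAA TAT ACC GAA TGG TCA TGT CTA TAA GAC CGT AAC TTC TCG AAG ATA TAT GTG AAC GAG GTA GCT — no ATG→stop ORF.
Frame 3: CGG ATC CAG AAT ATA CCG AAT GGT CAT GTC TAT AAG ACC GTA ACT TCT CGA AGA TAT ATG TGA ACG AGG TAG CTC — ATG at 60, stop TGA at 63 → 6 nt.
ORFs ≥ 2 codons: frame 1 22–45 (8 codons), frame 1 28–45 (6 codons), frame 3 60–65 (2 codons). Count = 3.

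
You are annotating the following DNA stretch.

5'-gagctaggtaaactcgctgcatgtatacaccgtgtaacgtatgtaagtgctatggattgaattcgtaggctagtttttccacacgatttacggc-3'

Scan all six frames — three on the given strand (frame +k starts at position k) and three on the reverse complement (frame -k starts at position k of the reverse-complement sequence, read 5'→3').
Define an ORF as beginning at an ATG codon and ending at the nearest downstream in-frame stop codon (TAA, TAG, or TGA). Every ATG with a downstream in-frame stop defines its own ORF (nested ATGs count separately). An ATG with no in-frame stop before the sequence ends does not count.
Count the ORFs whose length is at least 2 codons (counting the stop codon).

3

Reverse complement (5'→3'): GCCGTAAATCGTGTGGAAAAACTAGCCTACGAATTCAATCCATAGCACTTACATACGTTACACGGTGTATACATGCAGCGAGTTTACCTAGCTC
Frame +1: GAG CTA GGT AAA CTC GCT GCA TGT ATA CAC CGT GTA ACG TAT GTA AGT GCT ATG GAT TGA ATT CGT AGG CTA GTT TTT CCA CAC GAT TTA CGG — ATG at 52, stop TGA at 58 → 9 nt.
Frame +2: AGC TAG GTA AAC TCG CTG CAT GTA TAC ACC GTG TAA CGT ATG TAA GTG CTA TGG ATT GAA TTC GTA GGC TAG TTT TTC CAC ACG ATT TAC GGC — ATG at 41, stop TAA at 44 → 6 nt.
Frame +3: GCT AGG TAA ACT CGC TGC ATG TAT ACA CCG TGT AAC GTA TGT AAG TGC TAT GGA TTG AAT TCG TAG GCT AGT TTT TCC ACA CGA TTT ACG — ATG at 21, stop TAG at 66 → 48 nt.
Frame -1: GCC GTA AAT CGT GTG GAA AAA CTA GCC TAC GAA TTC AAT CCA TAG CAC TTA CAT ACG TTA CAC GGT GTA TAC ATG CAG CGA GTT TAC CTA GCT — no ATG→stop ORF.
Frame -2: CCG TAA ATC GTG TGG AAA AAC TAG CCT ACG AAT TCA ATC CAT AGC ACT TAC ATA CGT TAC ACG GTG TAT ACA TGC AGC GAG TTT ACC TAG CTC — no ATG→stop ORF.
Frame -3: CGT AAA TCG TGT GGA AAA ACT AGC CTA CGA ATT CAA TCC ATA GCA CTT ACA TAC GTT ACA CGG TGT ATA CAT GCA GCG AGT TTA CCT AGC — no ATG→stop ORF.
ORFs ≥ 2 codons: frame +1 52–60 (3 codons), frame +2 41–46 (2 codons), frame +3 21–68 (16 codons). Count = 3.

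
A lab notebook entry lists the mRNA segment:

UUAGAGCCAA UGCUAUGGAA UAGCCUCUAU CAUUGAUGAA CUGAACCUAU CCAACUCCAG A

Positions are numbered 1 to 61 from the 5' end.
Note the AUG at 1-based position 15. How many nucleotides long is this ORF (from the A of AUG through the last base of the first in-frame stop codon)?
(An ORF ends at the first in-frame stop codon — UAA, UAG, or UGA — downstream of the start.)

9

Codons from position 15: AUG (15–17), GAA (18–20), UAG (21–23).
UAG is the first in-frame stop; ORF spans 15–23, 9 nucleotides.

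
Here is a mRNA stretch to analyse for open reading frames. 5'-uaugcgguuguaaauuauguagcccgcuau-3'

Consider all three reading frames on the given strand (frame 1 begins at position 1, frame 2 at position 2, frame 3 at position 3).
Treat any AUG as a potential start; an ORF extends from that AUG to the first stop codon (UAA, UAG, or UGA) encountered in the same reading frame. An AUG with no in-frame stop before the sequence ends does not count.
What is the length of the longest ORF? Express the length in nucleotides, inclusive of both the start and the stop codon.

Frame 1: UAU GCG GUU GUA AAU UAU GUA GCC CGC UAU — no AUG→stop ORF.
Frame 2: AUG CGG UUG UAA AUU AUG UAG CCC GCU — AUG at 2, stop UAA at 11 → 12 nt; AUG at 17, stop UAG at 20 → 6 nt.
Frame 3: UGC GGU UGU AAA UUA UGU AGC CCG CUA — no AUG→stop ORF.
Longest: frame 2, positions 2–13, 12 nt = 4 codons = 3 aa. → 12 nucleotides.

12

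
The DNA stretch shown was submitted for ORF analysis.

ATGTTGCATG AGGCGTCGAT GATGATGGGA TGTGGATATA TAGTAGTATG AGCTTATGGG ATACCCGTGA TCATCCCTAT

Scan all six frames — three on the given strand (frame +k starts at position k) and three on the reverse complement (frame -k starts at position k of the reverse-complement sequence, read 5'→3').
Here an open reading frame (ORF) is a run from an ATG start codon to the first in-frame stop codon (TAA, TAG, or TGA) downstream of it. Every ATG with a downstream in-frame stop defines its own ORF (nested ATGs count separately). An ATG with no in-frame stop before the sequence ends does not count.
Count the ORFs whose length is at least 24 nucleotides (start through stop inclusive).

4

Reverse complement (5'→3'): ATAGGGATGATCACGGGTATCCCATAAGCTCATACTACTATATATCCACATCCCATCATCATCGACGCCTCATGCAACAT
Frame +1: ATG TTG CAT GAG GCG TCG ATG ATG ATG GGA TGT GGA TAT ATA GTA GTA TGA GCT TAT GGG ATA CCC GTG ATC ATC CCT — ATG at 1, stop TGA at 49 → 51 nt; ATG at 19, stop TGA at 49 → 33 nt; ATG at 22, stop TGA at 49 → 30 nt; ATG at 25, stop TGA at 49 → 27 nt.
Frame +2: TGT TGC ATG AGG CGT CGA TGA TGA TGG GAT GTG GAT ATA TAG TAG TAT GAG CTT ATG GGA TAC CCG TGA TCA TCC CTA — ATG at 8, stop TGA at 20 → 15 nt; ATG at 56, stop TGA at 68 → 15 nt.
Frame +3: GTT GCA TGA GGC GTC GAT GAT GAT GGG ATG TGG ATA TAT AGT AGT ATG AGC TTA TGG GAT ACC CGT GAT CAT CCC TAT — no ATG→stop ORF.
Frame -1: ATA GGG ATG ATC ACG GGT ATC CCA TAA GCT CAT ACT ACT ATA TAT CCA CAT CCC ATC ATC ATC GAC GCC TCA TGC AAC — ATG at 7, stop TAA at 25 → 21 nt.
Frame -2: TAG GGA TGA TCA CGG GTA TCC CAT AAG CTC ATA CTA CTA TAT ATC CAC ATC CCA TCA TCA TCG ACG CCT CAT GCA ACA — no ATG→stop ORF.
Frame -3: AGG GAT GAT CAC GGG TAT CCC ATA AGC TCA TAC TAC TAT ATA TCC ACA TCC CAT CAT CAT CGA CGC CTC ATG CAA CAT — no ATG→stop ORF.
ORFs ≥ 24 nucleotides: frame +1 1–51 (51 nucleotides), frame +1 19–51 (33 nucleotides), frame +1 22–51 (30 nucleotides), frame +1 25–51 (27 nucleotides). Count = 4.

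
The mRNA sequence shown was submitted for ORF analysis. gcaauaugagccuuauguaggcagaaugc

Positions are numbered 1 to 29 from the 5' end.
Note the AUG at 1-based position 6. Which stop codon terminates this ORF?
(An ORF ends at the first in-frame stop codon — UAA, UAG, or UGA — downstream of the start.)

Codons from position 6: AUG (6–8), AGC (9–11), CUU (12–14), AUG (15–17), UAG (18–20).
The first in-frame stop codon is UAG.

UAG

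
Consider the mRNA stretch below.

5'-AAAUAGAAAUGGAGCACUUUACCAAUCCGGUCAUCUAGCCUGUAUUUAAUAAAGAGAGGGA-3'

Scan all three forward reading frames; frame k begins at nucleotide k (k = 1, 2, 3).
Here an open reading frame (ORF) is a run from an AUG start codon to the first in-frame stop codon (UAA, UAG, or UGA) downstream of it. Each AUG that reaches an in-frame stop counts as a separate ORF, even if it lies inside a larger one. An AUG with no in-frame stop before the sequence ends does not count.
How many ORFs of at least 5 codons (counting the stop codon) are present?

Frame 1: AAA UAG AAA UGG AGC ACU UUA CCA AUC CGG UCA UCU AGC CUG UAU UUA AUA AAG AGA GGG — no AUG→stop ORF.
Frame 2: AAU AGA AAU GGA GCA CUU UAC CAA UCC GGU CAU CUA GCC UGU AUU UAA UAA AGA GAG GGA — no AUG→stop ORF.
Frame 3: AUA GAA AUG GAG CAC UUU ACC AAU CCG GUC AUC UAG CCU GUA UUU AAU AAA GAG AGG — AUG at 9, stop UAG at 36 → 30 nt.
ORFs ≥ 5 codons: frame 3 9–38 (10 codons). Count = 1.

1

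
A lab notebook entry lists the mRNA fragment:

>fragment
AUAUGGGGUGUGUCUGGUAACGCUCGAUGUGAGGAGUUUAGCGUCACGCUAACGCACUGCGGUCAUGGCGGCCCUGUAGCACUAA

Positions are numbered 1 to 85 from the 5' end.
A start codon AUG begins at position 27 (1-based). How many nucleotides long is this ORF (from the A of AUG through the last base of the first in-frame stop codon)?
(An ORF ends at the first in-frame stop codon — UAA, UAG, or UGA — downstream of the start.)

Codons from position 27: AUG (27–29), UGA (30–32).
UGA is the first in-frame stop; ORF spans 27–32, 6 nucleotides.

6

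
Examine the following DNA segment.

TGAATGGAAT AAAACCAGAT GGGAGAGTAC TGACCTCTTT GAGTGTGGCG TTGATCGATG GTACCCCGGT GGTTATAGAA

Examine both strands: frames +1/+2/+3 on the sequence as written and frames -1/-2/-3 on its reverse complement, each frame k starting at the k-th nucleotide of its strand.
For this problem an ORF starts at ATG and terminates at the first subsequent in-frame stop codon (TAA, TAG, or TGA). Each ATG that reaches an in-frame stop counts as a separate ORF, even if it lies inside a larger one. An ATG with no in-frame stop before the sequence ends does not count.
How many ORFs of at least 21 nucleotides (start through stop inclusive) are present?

1

Reverse complement (5'→3'): TTCTATAACCACCGGGGTACCATCGATCAACGCCACACTCAAAGAGGTCAGTACTCTCCCATCTGGTTTTATTCCATTCA
Frame +1: TGA ATG GAA TAA AAC CAG ATG GGA GAG TAC TGA CCT CTT TGA GTG TGG CGT TGA TCG ATG GTA CCC CGG TGG TTA TAG — ATG at 4, stop TAA at 10 → 9 nt; ATG at 19, stop TGA at 31 → 15 nt; ATG at 58, stop TAG at 76 → 21 nt.
Frame +2: GAA TGG AAT AAA ACC AGA TGG GAG AGT ACT GAC CTC TTT GAG TGT GGC GTT GAT CGA TGG TAC CCC GGT GGT TAT AGA — no ATG→stop ORF.
Frame +3: AAT GGA ATA AAA CCA GAT GGG AGA GTA CTG ACC TCT TTG AGT GTG GCG TTG ATC GAT GGT ACC CCG GTG GTT ATA GAA — no ATG→stop ORF.
Frame -1: TTC TAT AAC CAC CGG GGT ACC ATC GAT CAA CGC CAC ACT CAA AGA GGT CAG TAC TCT CCC ATC TGG TTT TAT TCC ATT — no ATG→stop ORF.
Frame -2: TCT ATA ACC ACC GGG GTA CCA TCG ATC AAC GCC ACA CTC AAA GAG GTC AGT ACT CTC CCA TCT GGT TTT ATT CCA TTC — no ATG→stop ORF.
Frame -3: CTA TAA CCA CCG GGG TAC CAT CGA TCA ACG CCA CAC TCA AAG AGG TCA GTA CTC TCC CAT CTG GTT TTA TTC CAT TCA — no ATG→stop ORF.
ORFs ≥ 21 nucleotides: frame +1 58–78 (21 nucleotides). Count = 1.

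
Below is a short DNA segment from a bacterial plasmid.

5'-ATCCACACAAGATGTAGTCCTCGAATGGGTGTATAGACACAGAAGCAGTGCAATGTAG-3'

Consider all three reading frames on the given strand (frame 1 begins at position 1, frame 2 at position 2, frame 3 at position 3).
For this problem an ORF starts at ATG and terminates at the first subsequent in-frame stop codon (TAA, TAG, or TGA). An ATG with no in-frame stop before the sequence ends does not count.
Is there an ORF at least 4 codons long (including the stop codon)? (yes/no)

Frame 1: ATC CAC ACA AGA TGT AGT CCT CGA ATG GGT GTA TAG ACA CAG AAG CAG TGC AAT GTA — ATG at 25, stop TAG at 34 → 12 nt.
Frame 2: TCC ACA CAA GAT GTA GTC CTC GAA TGG GTG TAT AGA CAC AGA AGC AGT GCA ATG TAG — ATG at 53, stop TAG at 56 → 6 nt.
Frame 3: CCA CAC AAG ATG TAG TCC TCG AAT GGG TGT ATA GAC ACA GAA GCA GTG CAA TGT — ATG at 12, stop TAG at 15 → 6 nt.
Frame 1 has an ORF of 4 codons (positions 25–36) ≥ 4, so yes.

yes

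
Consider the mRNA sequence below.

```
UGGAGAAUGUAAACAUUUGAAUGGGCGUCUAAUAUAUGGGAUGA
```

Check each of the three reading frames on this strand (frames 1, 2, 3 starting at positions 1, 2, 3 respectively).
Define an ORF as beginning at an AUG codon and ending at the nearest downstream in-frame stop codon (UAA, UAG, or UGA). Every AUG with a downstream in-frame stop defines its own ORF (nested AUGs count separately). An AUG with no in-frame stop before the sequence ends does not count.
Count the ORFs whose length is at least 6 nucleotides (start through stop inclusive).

3

Frame 1: UGG AGA AUG UAA ACA UUU GAA UGG GCG UCU AAU AUA UGG GAU — AUG at 7, stop UAA at 10 → 6 nt.
Frame 2: GGA GAA UGU AAA CAU UUG AAU GGG CGU CUA AUA UAU GGG AUG — no AUG→stop ORF.
Frame 3: GAG AAU GUA AAC AUU UGA AUG GGC GUC UAA UAU AUG GGA UGA — AUG at 21, stop UAA at 30 → 12 nt; AUG at 36, stop UGA at 42 → 9 nt.
ORFs ≥ 6 nucleotides: frame 1 7–12 (6 nucleotides), frame 3 21–32 (12 nucleotides), frame 3 36–44 (9 nucleotides). Count = 3.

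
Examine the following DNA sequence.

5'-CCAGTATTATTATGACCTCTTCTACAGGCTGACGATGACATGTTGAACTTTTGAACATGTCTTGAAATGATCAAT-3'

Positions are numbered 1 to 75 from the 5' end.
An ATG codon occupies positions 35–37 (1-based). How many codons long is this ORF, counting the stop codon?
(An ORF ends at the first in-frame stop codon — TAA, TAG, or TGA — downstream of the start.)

4

Codons from position 35: ATG (35–37), ACA (38–40), TGT (41–43), TGA (44–46).
TGA is the first in-frame stop; that's 4 codons including the stop.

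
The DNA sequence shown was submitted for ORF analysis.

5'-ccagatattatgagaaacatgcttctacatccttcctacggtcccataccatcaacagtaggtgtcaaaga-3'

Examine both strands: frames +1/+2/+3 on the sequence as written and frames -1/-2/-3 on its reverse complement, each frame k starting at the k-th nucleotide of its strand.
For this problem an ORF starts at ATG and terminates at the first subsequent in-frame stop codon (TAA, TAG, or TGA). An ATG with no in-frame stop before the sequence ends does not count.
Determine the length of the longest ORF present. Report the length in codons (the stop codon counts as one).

15

Reverse complement (5'→3'): TCTTTGACACCTACTGTTGATGGTATGGGACCGTAGGAAGGATGTAGAAGCATGTTTCTCATAATATCTGG
Frame +1: CCA GAT ATT ATG AGA AAC ATG CTT CTA CAT CCT TCC TAC GGT CCC ATA CCA TCA ACA GTA GGT GTC AAA — no ATG→stop ORF.
Frame +2: CAG ATA TTA TGA GAA ACA TGC TTC TAC ATC CTT CCT ACG GTC CCA TAC CAT CAA CAG TAG GTG TCA AAG — no ATG→stop ORF.
Frame +3: AGA TAT TAT GAG AAA CAT GCT TCT ACA TCC TTC CTA CGG TCC CAT ACC ATC AAC AGT AGG TGT CAA AGA — no ATG→stop ORF.
Frame -1: TCT TTG ACA CCT ACT GTT GAT GGT ATG GGA CCG TAG GAA GGA TGT AGA AGC ATG TTT CTC ATA ATA TCT — ATG at 25, stop TAG at 34 → 12 nt.
Frame -2: CTT TGA CAC CTA CTG TTG ATG GTA TGG GAC CGT AGG AAG GAT GTA GAA GCA TGT TTC TCA TAA TAT CTG — ATG at 20, stop TAA at 62 → 45 nt.
Frame -3: TTT GAC ACC TAC TGT TGA TGG TAT GGG ACC GTA GGA AGG ATG TAG AAG CAT GTT TCT CAT AAT ATC TGG — ATG at 42, stop TAG at 45 → 6 nt.
Longest: frame -2, positions 20–64, 45 nt = 15 codons = 14 aa. → 15 codons.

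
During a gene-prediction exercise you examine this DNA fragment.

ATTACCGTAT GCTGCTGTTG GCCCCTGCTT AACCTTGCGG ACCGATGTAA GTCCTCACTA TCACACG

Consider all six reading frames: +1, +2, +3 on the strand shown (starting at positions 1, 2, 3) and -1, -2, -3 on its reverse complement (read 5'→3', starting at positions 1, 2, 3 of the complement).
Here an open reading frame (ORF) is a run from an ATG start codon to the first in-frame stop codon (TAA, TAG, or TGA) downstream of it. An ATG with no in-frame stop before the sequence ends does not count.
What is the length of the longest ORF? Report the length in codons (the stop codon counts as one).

8

Reverse complement (5'→3'): CGTGTGATAGTGAGGACTTACATCGGTCCGCAAGGTTAAGCAGGGGCCAACAGCAGCATACGGTAAT
Frame +1: ATT ACC GTA TGC TGC TGT TGG CCC CTG CTT AAC CTT GCG GAC CGA TGT AAG TCC TCA CTA TCA CAC — no ATG→stop ORF.
Frame +2: TTA CCG TAT GCT GCT GTT GGC CCC TGC TTA ACC TTG CGG ACC GAT GTA AGT CCT CAC TAT CAC ACG — no ATG→stop ORF.
Frame +3: TAC CGT ATG CTG CTG TTG GCC CCT GCT TAA CCT TGC GGA CCG ATG TAA GTC CTC ACT ATC ACA — ATG at 9, stop TAA at 30 → 24 nt; ATG at 45, stop TAA at 48 → 6 nt.
Frame -1: CGT GTG ATA GTG AGG ACT TAC ATC GGT CCG CAA GGT TAA GCA GGG GCC AAC AGC AGC ATA CGG TAA — no ATG→stop ORF.
Frame -2: GTG TGA TAG TGA GGA CTT ACA TCG GTC CGC AAG GTT AAG CAG GGG CCA ACA GCA GCA TAC GGT AAT — no ATG→stop ORF.
Frame -3: TGT GAT AGT GAG GAC TTA CAT CGG TCC GCA AGG TTA AGC AGG GGC CAA CAG CAG CAT ACG GTA — no ATG→stop ORF.
Longest: frame +3, positions 9–32, 24 nt = 8 codons = 7 aa. → 8 codons.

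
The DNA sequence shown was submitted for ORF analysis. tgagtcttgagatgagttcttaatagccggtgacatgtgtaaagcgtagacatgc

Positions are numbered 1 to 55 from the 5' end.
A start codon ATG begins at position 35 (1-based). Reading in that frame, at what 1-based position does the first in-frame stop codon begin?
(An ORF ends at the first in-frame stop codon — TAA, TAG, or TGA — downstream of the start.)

47

Codons from position 35: ATG (35–37), TGT (38–40), AAA (41–43), GCG (44–46), TAG (47–49).
TAG is a stop codon; it begins at position 47.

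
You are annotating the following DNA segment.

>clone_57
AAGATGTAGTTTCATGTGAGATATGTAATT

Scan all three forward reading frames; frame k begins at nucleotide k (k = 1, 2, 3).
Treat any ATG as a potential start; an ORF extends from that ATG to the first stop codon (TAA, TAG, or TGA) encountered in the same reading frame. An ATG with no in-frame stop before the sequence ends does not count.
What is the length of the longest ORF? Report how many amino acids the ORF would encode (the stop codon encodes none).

Frame 1: AAG ATG TAG TTT CAT GTG AGA TAT GTA ATT — ATG at 4, stop TAG at 7 → 6 nt.
Frame 2: AGA TGT AGT TTC ATG TGA GAT ATG TAA — ATG at 14, stop TGA at 17 → 6 nt; ATG at 23, stop TAA at 26 → 6 nt.
Frame 3: GAT GTA GTT TCA TGT GAG ATA TGT AAT — no ATG→stop ORF.
Longest: frame 1, positions 4–9, 6 nt = 2 codons = 1 aa. → 1 amino acids.

1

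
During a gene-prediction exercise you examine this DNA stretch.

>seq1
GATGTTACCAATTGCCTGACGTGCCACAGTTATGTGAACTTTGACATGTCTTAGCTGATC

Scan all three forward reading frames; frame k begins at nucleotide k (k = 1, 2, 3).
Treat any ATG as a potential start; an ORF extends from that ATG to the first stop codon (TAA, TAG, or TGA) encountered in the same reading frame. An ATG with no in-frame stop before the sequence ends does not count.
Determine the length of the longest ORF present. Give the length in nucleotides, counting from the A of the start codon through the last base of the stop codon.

18

Frame 1: GAT GTT ACC AAT TGC CTG ACG TGC CAC AGT TAT GTG AAC TTT GAC ATG TCT TAG CTG ATC — ATG at 46, stop TAG at 52 → 9 nt.
Frame 2: ATG TTA CCA ATT GCC TGA CGT GCC ACA GTT ATG TGA ACT TTG ACA TGT CTT AGC TGA — ATG at 2, stop TGA at 17 → 18 nt; ATG at 32, stop TGA at 35 → 6 nt.
Frame 3: TGT TAC CAA TTG CCT GAC GTG CCA CAG TTA TGT GAA CTT TGA CAT GTC TTA GCT GAT — no ATG→stop ORF.
Longest: frame 2, positions 2–19, 18 nt = 6 codons = 5 aa. → 18 nucleotides.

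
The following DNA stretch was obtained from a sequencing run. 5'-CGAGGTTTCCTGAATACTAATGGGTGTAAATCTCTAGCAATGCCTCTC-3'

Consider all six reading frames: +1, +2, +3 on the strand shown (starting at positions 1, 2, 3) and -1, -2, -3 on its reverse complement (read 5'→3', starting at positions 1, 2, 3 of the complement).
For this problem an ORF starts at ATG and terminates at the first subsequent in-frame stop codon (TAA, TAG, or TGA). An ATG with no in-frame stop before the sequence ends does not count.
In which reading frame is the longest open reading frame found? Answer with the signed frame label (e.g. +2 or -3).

+2

Reverse complement (5'→3'): GAGAGGCATTGCTAGAGATTTACACCCATTAGTATTCAGGAAACCTCG
Frame +1: CGA GGT TTC CTG AAT ACT AAT GGG TGT AAA TCT CTA GCA ATG CCT CTC — no ATG→stop ORF.
Frame +2: GAG GTT TCC TGA ATA CTA ATG GGT GTA AAT CTC TAG CAA TGC CTC — ATG at 20, stop TAG at 35 → 18 nt.
Frame +3: AGG TTT CCT GAA TAC TAA TGG GTG TAA ATC TCT AGC AAT GCC TCT — no ATG→stop ORF.
Frame -1: GAG AGG CAT TGC TAG AGA TTT ACA CCC ATT AGT ATT CAG GAA ACC TCG — no ATG→stop ORF.
Frame -2: AGA GGC ATT GCT AGA GAT TTA CAC CCA TTA GTA TTC AGG AAA CCT — no ATG→stop ORF.
Frame -3: GAG GCA TTG CTA GAG ATT TAC ACC CAT TAG TAT TCA GGA AAC CTC — no ATG→stop ORF.
Longest ORF is 18 nt in frame +2 (positions 20–37).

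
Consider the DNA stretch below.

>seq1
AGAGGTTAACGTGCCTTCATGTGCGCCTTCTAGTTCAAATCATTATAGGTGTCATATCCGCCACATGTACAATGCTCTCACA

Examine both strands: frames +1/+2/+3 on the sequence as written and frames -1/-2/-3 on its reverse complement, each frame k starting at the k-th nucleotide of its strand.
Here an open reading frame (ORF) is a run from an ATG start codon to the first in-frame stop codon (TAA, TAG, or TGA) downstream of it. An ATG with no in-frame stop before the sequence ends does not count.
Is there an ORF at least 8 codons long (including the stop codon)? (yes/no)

no

Reverse complement (5'→3'): TGTGAGAGCATTGTACATGTGGCGGATATGACACCTATAATGATTTGAACTAGAAGGCGCACATGAAGGCACGTTAACCTCT
Frame +1: AGA GGT TAA CGT GCC TTC ATG TGC GCC TTC TAG TTC AAA TCA TTA TAG GTG TCA TAT CCG CCA CAT GTA CAA TGC TCT CAC — ATG at 19, stop TAG at 31 → 15 nt.
Frame +2: GAG GTT AAC GTG CCT TCA TGT GCG CCT TCT AGT TCA AAT CAT TAT AGG TGT CAT ATC CGC CAC ATG TAC AAT GCT CTC ACA — no ATG→stop ORF.
Frame +3: AGG TTA ACG TGC CTT CAT GTG CGC CTT CTA GTT CAA ATC ATT ATA GGT GTC ATA TCC GCC ACA TGT ACA ATG CTC TCA — no ATG→stop ORF.
Frame -1: TGT GAG AGC ATT GTA CAT GTG GCG GAT ATG ACA CCT ATA ATG ATT TGA ACT AGA AGG CGC ACA TGA AGG CAC GTT AAC CTC — ATG at 28, stop TGA at 46 → 21 nt; ATG at 40, stop TGA at 46 → 9 nt.
Frame -2: GTG AGA GCA TTG TAC ATG TGG CGG ATA TGA CAC CTA TAA TGA TTT GAA CTA GAA GGC GCA CAT GAA GGC ACG TTA ACC TCT — ATG at 17, stop TGA at 29 → 15 nt.
Frame -3: TGA GAG CAT TGT ACA TGT GGC GGA TAT GAC ACC TAT AAT GAT TTG AAC TAG AAG GCG CAC ATG AAG GCA CGT TAA CCT — ATG at 63, stop TAA at 75 → 15 nt.
Largest ORF found is 7 codons < 8, so no.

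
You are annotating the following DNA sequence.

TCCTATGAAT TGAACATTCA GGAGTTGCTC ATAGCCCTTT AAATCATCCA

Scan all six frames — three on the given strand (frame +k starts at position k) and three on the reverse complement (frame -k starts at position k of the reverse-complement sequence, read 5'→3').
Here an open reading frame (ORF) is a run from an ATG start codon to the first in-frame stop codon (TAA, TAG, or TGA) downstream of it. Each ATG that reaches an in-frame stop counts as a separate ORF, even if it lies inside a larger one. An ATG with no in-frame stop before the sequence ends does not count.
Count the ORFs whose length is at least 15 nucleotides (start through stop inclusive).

2

Reverse complement (5'→3'): TGGATGATTTAAAGGGCTATGAGCAACTCCTGAATGTTCAATTCATAGGA
Frame +1: TCC TAT GAA TTG AAC ATT CAG GAG TTG CTC ATA GCC CTT TAA ATC ATC — no ATG→stop ORF.
Frame +2: CCT ATG AAT TGA ACA TTC AGG AGT TGC TCA TAG CCC TTT AAA TCA TCC — ATG at 5, stop TGA at 11 → 9 nt.
Frame +3: CTA TGA ATT GAA CAT TCA GGA GTT GCT CAT AGC CCT TTA AAT CAT CCA — no ATG→stop ORF.
Frame -1: TGG ATG ATT TAA AGG GCT ATG AGC AAC TCC TGA ATG TTC AAT TCA TAG — ATG at 4, stop TAA at 10 → 9 nt; ATG at 19, stop TGA at 31 → 15 nt; ATG at 34, stop TAG at 46 → 15 nt.
Frame -2: GGA TGA TTT AAA GGG CTA TGA GCA ACT CCT GAA TGT TCA ATT CAT AGG — no ATG→stop ORF.
Frame -3: GAT GAT TTA AAG GGC TAT GAG CAA CTC CTG AAT GTT CAA TTC ATA GGA — no ATG→stop ORF.
ORFs ≥ 15 nucleotides: frame -1 19–33 (15 nucleotides), frame -1 34–48 (15 nucleotides). Count = 2.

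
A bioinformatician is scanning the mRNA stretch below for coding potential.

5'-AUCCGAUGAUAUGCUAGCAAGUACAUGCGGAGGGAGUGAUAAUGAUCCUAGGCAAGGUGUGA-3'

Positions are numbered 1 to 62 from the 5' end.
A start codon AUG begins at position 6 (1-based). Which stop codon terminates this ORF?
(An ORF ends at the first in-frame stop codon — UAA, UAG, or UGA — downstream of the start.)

UAG

Codons from position 6: AUG (6–8), AUA (9–11), UGC (12–14), UAG (15–17).
The first in-frame stop codon is UAG.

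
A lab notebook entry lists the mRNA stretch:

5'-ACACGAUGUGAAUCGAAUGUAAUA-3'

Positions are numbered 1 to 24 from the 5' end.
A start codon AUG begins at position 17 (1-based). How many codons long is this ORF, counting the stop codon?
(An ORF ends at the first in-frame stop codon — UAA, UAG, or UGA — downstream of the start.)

2

Codons from position 17: AUG (17–19), UAA (20–22).
UAA is the first in-frame stop; that's 2 codons including the stop.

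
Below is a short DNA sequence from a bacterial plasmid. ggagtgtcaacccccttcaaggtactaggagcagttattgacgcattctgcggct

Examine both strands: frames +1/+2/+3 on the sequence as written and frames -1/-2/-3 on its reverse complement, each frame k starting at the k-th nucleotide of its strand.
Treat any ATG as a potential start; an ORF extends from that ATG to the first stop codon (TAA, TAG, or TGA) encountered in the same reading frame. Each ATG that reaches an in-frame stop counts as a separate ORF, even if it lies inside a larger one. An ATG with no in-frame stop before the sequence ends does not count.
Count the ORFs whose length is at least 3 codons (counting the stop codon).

Reverse complement (5'→3'): AGCCGCAGAATGCGTCAATAACTGCTCCTAGTACCTTGAAGGGGGTTGACACTCC
Frame +1: GGA GTG TCA ACC CCC TTC AAG GTA CTA GGA GCA GTT ATT GAC GCA TTC TGC GGC — no ATG→stop ORF.
Frame +2: GAG TGT CAA CCC CCT TCA AGG TAC TAG GAG CAG TTA TTG ACG CAT TCT GCG GCT — no ATG→stop ORF.
Frame +3: AGT GTC AAC CCC CTT CAA GGT ACT AGG AGC AGT TAT TGA CGC ATT CTG CGG — no ATG→stop ORF.
Frame -1: AGC CGC AGA ATG CGT CAA TAA CTG CTC CTA GTA CCT TGA AGG GGG TTG ACA CTC — ATG at 10, stop TAA at 19 → 12 nt.
Frame -2: GCC GCA GAA TGC GTC AAT AAC TGC TCC TAG TAC CTT GAA GGG GGT TGA CAC TCC — no ATG→stop ORF.
Frame -3: CCG CAG AAT GCG TCA ATA ACT GCT CCT AGT ACC TTG AAG GGG GTT GAC ACT — no ATG→stop ORF.
ORFs ≥ 3 codons: frame -1 10–21 (4 codons). Count = 1.

1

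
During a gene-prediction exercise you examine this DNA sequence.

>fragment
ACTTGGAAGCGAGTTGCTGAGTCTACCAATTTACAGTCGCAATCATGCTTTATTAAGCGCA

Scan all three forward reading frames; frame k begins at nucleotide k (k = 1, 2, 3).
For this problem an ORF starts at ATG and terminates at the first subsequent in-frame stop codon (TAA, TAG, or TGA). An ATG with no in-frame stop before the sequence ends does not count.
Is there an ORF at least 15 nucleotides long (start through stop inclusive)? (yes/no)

no

Frame 1: ACT TGG AAG CGA GTT GCT GAG TCT ACC AAT TTA CAG TCG CAA TCA TGC TTT ATT AAG CGC — no ATG→stop ORF.
Frame 2: CTT GGA AGC GAG TTG CTG AGT CTA CCA ATT TAC AGT CGC AAT CAT GCT TTA TTA AGC GCA — no ATG→stop ORF.
Frame 3: TTG GAA GCG AGT TGC TGA GTC TAC CAA TTT ACA GTC GCA ATC ATG CTT TAT TAA GCG — ATG at 45, stop TAA at 54 → 12 nt.
Largest ORF found is 12 nucleotides < 15, so no.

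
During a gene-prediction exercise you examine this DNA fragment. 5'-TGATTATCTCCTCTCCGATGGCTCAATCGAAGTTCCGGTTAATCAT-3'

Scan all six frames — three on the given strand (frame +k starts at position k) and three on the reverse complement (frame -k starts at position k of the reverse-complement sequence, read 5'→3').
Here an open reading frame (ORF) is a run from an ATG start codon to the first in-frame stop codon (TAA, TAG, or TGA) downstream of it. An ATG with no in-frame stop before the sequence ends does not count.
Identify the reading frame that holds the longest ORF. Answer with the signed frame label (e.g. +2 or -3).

-1

Reverse complement (5'→3'): ATGATTAACCGGAACTTCGATTGAGCCATCGGAGAGGAGATAATCA
Frame +1: TGA TTA TCT CCT CTC CGA TGG CTC AAT CGA AGT TCC GGT TAA TCA — no ATG→stop ORF.
Frame +2: GAT TAT CTC CTC TCC GAT GGC TCA ATC GAA GTT CCG GTT AAT CAT — no ATG→stop ORF.
Frame +3: ATT ATC TCC TCT CCG ATG GCT CAA TCG AAG TTC CGG TTA ATC — no ATG→stop ORF.
Frame -1: ATG ATT AAC CGG AAC TTC GAT TGA GCC ATC GGA GAG GAG ATA ATC — ATG at 1, stop TGA at 22 → 24 nt.
Frame -2: TGA TTA ACC GGA ACT TCG ATT GAG CCA TCG GAG AGG AGA TAA TCA — no ATG→stop ORF.
Frame -3: GAT TAA CCG GAA CTT CGA TTG AGC CAT CGG AGA GGA GAT AAT — no ATG→stop ORF.
Longest ORF is 24 nt in frame -1 (positions 1–24).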